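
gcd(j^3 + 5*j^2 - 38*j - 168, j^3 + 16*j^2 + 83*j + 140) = j^2 + 11*j + 28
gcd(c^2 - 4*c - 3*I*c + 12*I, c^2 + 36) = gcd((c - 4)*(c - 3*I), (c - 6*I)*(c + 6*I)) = 1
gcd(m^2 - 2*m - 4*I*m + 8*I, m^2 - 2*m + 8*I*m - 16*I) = m - 2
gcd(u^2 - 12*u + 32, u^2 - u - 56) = u - 8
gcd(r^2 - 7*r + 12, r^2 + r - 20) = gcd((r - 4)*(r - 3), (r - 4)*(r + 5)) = r - 4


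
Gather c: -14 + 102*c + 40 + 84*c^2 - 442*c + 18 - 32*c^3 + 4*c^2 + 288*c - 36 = -32*c^3 + 88*c^2 - 52*c + 8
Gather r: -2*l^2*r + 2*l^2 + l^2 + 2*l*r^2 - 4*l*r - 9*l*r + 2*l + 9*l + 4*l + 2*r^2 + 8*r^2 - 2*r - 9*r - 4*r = 3*l^2 + 15*l + r^2*(2*l + 10) + r*(-2*l^2 - 13*l - 15)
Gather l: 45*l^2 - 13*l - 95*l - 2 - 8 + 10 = 45*l^2 - 108*l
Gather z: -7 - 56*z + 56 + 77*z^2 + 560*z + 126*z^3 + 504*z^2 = 126*z^3 + 581*z^2 + 504*z + 49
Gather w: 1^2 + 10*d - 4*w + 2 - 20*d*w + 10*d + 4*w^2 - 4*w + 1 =20*d + 4*w^2 + w*(-20*d - 8) + 4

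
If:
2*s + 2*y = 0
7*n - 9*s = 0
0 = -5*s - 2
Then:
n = -18/35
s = -2/5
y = 2/5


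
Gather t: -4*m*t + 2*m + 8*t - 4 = 2*m + t*(8 - 4*m) - 4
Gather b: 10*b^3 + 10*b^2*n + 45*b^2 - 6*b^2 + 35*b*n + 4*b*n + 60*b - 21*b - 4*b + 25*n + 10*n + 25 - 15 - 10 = 10*b^3 + b^2*(10*n + 39) + b*(39*n + 35) + 35*n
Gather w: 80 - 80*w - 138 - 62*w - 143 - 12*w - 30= -154*w - 231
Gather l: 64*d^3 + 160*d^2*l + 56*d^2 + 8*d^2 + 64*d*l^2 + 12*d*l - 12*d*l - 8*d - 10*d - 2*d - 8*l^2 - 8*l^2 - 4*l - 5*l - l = 64*d^3 + 64*d^2 - 20*d + l^2*(64*d - 16) + l*(160*d^2 - 10)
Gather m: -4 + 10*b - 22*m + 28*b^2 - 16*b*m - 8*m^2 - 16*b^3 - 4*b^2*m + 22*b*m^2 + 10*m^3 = -16*b^3 + 28*b^2 + 10*b + 10*m^3 + m^2*(22*b - 8) + m*(-4*b^2 - 16*b - 22) - 4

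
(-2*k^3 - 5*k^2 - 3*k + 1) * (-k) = 2*k^4 + 5*k^3 + 3*k^2 - k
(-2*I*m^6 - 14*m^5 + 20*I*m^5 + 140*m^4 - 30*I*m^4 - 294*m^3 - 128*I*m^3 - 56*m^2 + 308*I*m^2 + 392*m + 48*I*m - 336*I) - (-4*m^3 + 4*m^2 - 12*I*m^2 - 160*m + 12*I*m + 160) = -2*I*m^6 - 14*m^5 + 20*I*m^5 + 140*m^4 - 30*I*m^4 - 290*m^3 - 128*I*m^3 - 60*m^2 + 320*I*m^2 + 552*m + 36*I*m - 160 - 336*I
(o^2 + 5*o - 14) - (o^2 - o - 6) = 6*o - 8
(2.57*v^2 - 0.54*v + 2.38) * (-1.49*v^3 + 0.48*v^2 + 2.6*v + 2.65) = -3.8293*v^5 + 2.0382*v^4 + 2.8766*v^3 + 6.5489*v^2 + 4.757*v + 6.307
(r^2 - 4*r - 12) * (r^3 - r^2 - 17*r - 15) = r^5 - 5*r^4 - 25*r^3 + 65*r^2 + 264*r + 180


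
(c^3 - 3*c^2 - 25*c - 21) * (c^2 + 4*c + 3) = c^5 + c^4 - 34*c^3 - 130*c^2 - 159*c - 63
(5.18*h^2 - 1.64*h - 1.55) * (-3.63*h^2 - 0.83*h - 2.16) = -18.8034*h^4 + 1.6538*h^3 - 4.2011*h^2 + 4.8289*h + 3.348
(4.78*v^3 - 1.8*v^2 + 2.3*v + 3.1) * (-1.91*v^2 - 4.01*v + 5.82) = -9.1298*v^5 - 15.7298*v^4 + 30.6446*v^3 - 25.62*v^2 + 0.955*v + 18.042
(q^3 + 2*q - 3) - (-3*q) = q^3 + 5*q - 3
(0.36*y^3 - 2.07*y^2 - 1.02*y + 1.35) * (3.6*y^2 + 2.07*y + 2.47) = 1.296*y^5 - 6.7068*y^4 - 7.0677*y^3 - 2.3643*y^2 + 0.2751*y + 3.3345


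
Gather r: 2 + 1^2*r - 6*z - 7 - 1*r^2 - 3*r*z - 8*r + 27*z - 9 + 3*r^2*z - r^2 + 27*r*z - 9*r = r^2*(3*z - 2) + r*(24*z - 16) + 21*z - 14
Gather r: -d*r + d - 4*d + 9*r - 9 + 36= -3*d + r*(9 - d) + 27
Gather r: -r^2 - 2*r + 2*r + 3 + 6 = 9 - r^2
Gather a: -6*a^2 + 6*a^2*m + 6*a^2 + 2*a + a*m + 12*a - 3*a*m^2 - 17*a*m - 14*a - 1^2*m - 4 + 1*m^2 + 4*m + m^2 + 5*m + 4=6*a^2*m + a*(-3*m^2 - 16*m) + 2*m^2 + 8*m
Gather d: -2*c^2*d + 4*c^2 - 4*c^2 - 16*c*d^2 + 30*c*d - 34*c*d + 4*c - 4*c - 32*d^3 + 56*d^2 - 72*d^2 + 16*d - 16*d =-32*d^3 + d^2*(-16*c - 16) + d*(-2*c^2 - 4*c)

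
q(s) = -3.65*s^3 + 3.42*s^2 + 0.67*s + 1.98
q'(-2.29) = -72.42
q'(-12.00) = -1658.21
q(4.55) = -267.99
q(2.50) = -32.00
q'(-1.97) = -55.30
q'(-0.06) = 0.22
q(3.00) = -63.78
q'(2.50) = -50.67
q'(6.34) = -396.11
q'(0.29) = 1.73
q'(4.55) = -194.90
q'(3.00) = -77.36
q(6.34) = -786.47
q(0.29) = 2.37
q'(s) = -10.95*s^2 + 6.84*s + 0.67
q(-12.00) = 6793.62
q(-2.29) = 62.21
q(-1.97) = 41.84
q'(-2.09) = -61.46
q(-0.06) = 1.95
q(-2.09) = 48.84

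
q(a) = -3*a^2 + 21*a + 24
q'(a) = 21 - 6*a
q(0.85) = 39.68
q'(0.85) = 15.90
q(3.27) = 60.59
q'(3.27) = 1.38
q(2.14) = 55.20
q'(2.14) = 8.16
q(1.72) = 51.24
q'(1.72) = 10.68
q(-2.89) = -61.75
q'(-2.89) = 38.34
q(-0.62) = 9.83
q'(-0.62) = 24.72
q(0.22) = 28.47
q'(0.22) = 19.68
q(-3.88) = -102.64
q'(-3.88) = 44.28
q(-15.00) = -966.00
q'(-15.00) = 111.00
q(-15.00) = -966.00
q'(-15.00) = 111.00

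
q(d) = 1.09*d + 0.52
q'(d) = 1.09000000000000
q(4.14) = 5.03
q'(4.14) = 1.09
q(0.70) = 1.28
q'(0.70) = 1.09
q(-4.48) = -4.36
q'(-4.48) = 1.09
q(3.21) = 4.02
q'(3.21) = 1.09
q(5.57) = 6.59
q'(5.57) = 1.09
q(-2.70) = -2.42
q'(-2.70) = 1.09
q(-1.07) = -0.65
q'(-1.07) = 1.09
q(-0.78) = -0.33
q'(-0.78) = 1.09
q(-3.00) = -2.75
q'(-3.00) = 1.09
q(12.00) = 13.60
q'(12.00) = 1.09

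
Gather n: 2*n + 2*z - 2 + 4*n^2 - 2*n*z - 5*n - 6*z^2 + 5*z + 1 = 4*n^2 + n*(-2*z - 3) - 6*z^2 + 7*z - 1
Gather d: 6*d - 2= 6*d - 2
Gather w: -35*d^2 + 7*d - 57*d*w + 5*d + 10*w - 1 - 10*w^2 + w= -35*d^2 + 12*d - 10*w^2 + w*(11 - 57*d) - 1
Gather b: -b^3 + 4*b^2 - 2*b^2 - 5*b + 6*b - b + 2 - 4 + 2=-b^3 + 2*b^2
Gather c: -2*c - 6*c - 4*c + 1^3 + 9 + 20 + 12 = 42 - 12*c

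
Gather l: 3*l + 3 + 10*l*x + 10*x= l*(10*x + 3) + 10*x + 3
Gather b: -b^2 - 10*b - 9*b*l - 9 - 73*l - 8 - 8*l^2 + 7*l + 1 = -b^2 + b*(-9*l - 10) - 8*l^2 - 66*l - 16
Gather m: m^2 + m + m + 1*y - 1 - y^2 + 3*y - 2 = m^2 + 2*m - y^2 + 4*y - 3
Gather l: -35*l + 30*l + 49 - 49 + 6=6 - 5*l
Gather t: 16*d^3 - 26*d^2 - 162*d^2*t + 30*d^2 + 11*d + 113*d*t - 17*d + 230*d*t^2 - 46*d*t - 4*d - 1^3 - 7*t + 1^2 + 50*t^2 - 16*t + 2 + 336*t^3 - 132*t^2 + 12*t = 16*d^3 + 4*d^2 - 10*d + 336*t^3 + t^2*(230*d - 82) + t*(-162*d^2 + 67*d - 11) + 2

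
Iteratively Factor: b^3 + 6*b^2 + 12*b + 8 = (b + 2)*(b^2 + 4*b + 4) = (b + 2)^2*(b + 2)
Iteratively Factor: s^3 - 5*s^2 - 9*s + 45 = (s + 3)*(s^2 - 8*s + 15) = (s - 3)*(s + 3)*(s - 5)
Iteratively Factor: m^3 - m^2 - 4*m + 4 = (m - 2)*(m^2 + m - 2) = (m - 2)*(m + 2)*(m - 1)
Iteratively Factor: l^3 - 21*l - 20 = (l + 4)*(l^2 - 4*l - 5) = (l - 5)*(l + 4)*(l + 1)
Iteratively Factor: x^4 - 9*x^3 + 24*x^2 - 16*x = (x - 4)*(x^3 - 5*x^2 + 4*x) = (x - 4)*(x - 1)*(x^2 - 4*x) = x*(x - 4)*(x - 1)*(x - 4)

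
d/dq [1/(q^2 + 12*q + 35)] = 2*(-q - 6)/(q^2 + 12*q + 35)^2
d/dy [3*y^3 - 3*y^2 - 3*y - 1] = 9*y^2 - 6*y - 3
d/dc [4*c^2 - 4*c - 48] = 8*c - 4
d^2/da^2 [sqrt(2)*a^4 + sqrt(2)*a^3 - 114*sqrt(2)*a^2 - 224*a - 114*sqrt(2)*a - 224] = 6*sqrt(2)*(2*a^2 + a - 38)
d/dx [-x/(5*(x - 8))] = 8/(5*(x - 8)^2)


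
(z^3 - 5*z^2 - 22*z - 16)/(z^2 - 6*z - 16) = z + 1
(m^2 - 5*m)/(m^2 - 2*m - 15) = m/(m + 3)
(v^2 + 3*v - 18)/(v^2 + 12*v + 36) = (v - 3)/(v + 6)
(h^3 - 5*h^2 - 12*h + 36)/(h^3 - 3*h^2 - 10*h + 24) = (h - 6)/(h - 4)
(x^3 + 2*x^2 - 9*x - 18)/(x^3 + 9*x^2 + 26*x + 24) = (x - 3)/(x + 4)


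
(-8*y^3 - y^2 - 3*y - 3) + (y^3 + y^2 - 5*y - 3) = -7*y^3 - 8*y - 6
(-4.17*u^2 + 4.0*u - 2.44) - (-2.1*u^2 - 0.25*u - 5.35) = -2.07*u^2 + 4.25*u + 2.91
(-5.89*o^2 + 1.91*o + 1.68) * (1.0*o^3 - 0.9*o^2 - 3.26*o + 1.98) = -5.89*o^5 + 7.211*o^4 + 19.1624*o^3 - 19.4008*o^2 - 1.695*o + 3.3264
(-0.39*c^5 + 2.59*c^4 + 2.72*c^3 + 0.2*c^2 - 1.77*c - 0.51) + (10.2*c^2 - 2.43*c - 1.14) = -0.39*c^5 + 2.59*c^4 + 2.72*c^3 + 10.4*c^2 - 4.2*c - 1.65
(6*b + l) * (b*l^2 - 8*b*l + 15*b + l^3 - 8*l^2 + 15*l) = 6*b^2*l^2 - 48*b^2*l + 90*b^2 + 7*b*l^3 - 56*b*l^2 + 105*b*l + l^4 - 8*l^3 + 15*l^2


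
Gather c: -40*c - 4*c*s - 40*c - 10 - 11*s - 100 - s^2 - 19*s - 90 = c*(-4*s - 80) - s^2 - 30*s - 200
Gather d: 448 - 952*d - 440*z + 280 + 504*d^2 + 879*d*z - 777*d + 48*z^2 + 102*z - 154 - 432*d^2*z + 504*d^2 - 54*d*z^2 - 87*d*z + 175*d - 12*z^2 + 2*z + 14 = d^2*(1008 - 432*z) + d*(-54*z^2 + 792*z - 1554) + 36*z^2 - 336*z + 588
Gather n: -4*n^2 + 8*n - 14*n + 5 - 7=-4*n^2 - 6*n - 2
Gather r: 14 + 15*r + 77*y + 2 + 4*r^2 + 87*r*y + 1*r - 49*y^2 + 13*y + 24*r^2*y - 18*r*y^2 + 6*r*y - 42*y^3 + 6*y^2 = r^2*(24*y + 4) + r*(-18*y^2 + 93*y + 16) - 42*y^3 - 43*y^2 + 90*y + 16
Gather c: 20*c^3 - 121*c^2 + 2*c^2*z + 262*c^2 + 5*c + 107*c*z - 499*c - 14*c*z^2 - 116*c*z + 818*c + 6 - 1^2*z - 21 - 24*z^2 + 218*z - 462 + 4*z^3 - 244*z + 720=20*c^3 + c^2*(2*z + 141) + c*(-14*z^2 - 9*z + 324) + 4*z^3 - 24*z^2 - 27*z + 243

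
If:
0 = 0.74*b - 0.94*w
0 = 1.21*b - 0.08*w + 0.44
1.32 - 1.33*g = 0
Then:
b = -0.38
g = 0.99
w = -0.30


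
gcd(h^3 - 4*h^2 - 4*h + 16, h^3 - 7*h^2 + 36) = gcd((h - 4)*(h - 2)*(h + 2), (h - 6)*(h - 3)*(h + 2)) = h + 2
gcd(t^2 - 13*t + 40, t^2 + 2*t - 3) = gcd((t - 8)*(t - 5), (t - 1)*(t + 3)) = 1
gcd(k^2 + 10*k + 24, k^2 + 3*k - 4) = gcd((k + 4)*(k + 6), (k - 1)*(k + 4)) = k + 4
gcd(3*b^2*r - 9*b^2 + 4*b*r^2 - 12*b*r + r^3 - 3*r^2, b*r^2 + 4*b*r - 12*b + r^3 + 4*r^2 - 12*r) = b + r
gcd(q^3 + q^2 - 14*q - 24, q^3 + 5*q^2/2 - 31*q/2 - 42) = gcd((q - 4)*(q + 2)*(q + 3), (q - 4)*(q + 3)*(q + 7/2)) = q^2 - q - 12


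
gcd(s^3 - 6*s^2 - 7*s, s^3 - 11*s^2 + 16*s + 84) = s - 7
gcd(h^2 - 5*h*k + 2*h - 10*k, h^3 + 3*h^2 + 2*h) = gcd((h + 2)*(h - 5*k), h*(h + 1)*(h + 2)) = h + 2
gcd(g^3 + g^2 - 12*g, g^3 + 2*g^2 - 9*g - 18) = g - 3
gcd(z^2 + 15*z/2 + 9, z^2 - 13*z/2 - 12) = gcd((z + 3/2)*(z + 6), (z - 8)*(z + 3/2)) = z + 3/2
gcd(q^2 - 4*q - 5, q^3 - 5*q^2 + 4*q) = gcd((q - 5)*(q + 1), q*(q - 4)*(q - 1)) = 1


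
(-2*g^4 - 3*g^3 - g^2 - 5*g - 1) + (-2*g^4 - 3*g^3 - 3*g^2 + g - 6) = -4*g^4 - 6*g^3 - 4*g^2 - 4*g - 7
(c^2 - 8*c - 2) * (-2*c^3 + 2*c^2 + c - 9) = -2*c^5 + 18*c^4 - 11*c^3 - 21*c^2 + 70*c + 18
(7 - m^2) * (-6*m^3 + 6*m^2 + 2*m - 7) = 6*m^5 - 6*m^4 - 44*m^3 + 49*m^2 + 14*m - 49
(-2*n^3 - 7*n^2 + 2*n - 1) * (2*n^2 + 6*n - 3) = -4*n^5 - 26*n^4 - 32*n^3 + 31*n^2 - 12*n + 3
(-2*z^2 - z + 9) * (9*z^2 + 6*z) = -18*z^4 - 21*z^3 + 75*z^2 + 54*z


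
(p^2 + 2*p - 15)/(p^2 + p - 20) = (p - 3)/(p - 4)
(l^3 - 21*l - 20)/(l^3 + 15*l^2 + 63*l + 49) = (l^2 - l - 20)/(l^2 + 14*l + 49)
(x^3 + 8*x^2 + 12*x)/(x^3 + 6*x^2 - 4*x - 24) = x/(x - 2)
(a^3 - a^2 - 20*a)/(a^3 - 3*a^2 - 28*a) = (a - 5)/(a - 7)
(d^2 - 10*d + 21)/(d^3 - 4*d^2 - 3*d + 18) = (d - 7)/(d^2 - d - 6)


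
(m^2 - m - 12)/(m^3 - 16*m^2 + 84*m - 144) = (m + 3)/(m^2 - 12*m + 36)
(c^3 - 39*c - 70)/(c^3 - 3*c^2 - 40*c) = (c^2 - 5*c - 14)/(c*(c - 8))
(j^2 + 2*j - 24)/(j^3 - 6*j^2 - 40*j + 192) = 1/(j - 8)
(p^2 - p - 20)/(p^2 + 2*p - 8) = (p - 5)/(p - 2)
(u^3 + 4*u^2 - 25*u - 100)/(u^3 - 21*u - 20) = (u + 5)/(u + 1)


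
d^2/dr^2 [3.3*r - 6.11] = 0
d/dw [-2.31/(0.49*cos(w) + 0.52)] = -1.1319*sin(w)/(0.49*cos(w) + 0.52)^2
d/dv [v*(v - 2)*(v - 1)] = 3*v^2 - 6*v + 2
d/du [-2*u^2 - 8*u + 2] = -4*u - 8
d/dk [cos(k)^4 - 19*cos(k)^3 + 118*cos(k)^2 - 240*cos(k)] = (-4*cos(k)^3 + 57*cos(k)^2 - 236*cos(k) + 240)*sin(k)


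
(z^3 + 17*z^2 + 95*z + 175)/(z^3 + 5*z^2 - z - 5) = (z^2 + 12*z + 35)/(z^2 - 1)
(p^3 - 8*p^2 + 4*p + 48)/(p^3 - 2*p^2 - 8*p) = (p - 6)/p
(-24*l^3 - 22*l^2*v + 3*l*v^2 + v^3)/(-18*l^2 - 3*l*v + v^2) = (24*l^3 + 22*l^2*v - 3*l*v^2 - v^3)/(18*l^2 + 3*l*v - v^2)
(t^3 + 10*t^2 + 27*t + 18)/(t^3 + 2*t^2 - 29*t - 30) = (t + 3)/(t - 5)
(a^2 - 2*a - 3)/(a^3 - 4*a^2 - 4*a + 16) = (a^2 - 2*a - 3)/(a^3 - 4*a^2 - 4*a + 16)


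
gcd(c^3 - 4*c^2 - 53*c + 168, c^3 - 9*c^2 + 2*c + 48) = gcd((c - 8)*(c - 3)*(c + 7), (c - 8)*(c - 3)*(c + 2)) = c^2 - 11*c + 24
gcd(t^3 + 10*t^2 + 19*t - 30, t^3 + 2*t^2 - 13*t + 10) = t^2 + 4*t - 5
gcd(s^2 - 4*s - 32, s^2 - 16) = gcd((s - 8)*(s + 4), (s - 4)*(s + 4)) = s + 4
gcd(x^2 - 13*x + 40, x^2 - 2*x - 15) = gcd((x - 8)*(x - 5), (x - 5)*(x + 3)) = x - 5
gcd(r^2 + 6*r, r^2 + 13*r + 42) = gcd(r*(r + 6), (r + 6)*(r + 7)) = r + 6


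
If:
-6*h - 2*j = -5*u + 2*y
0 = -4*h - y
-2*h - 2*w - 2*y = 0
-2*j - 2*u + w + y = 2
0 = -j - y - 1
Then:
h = 4/57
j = -41/57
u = -6/19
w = 4/19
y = -16/57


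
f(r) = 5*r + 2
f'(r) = 5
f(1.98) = 11.90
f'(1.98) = 5.00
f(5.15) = 27.75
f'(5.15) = 5.00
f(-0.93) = -2.65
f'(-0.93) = 5.00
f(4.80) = 26.00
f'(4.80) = 5.00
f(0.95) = 6.75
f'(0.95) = 5.00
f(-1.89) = -7.45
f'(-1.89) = 5.00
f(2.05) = 12.25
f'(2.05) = 5.00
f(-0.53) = -0.65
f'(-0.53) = 5.00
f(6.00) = 32.00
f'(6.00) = 5.00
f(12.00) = 62.00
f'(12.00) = 5.00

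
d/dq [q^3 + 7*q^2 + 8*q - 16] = 3*q^2 + 14*q + 8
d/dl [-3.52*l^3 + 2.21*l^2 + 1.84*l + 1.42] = -10.56*l^2 + 4.42*l + 1.84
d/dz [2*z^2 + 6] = 4*z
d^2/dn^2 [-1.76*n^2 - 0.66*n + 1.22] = -3.52000000000000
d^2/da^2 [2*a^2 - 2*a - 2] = 4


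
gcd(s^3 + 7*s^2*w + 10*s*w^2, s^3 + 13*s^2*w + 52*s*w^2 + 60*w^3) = s^2 + 7*s*w + 10*w^2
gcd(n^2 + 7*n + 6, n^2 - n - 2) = n + 1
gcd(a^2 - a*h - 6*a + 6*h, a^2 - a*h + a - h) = a - h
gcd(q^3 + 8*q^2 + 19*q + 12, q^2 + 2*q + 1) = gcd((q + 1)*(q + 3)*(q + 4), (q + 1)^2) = q + 1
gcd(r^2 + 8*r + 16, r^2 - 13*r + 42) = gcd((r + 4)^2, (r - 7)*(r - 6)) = 1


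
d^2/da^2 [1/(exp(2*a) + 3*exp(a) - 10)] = (2*(2*exp(a) + 3)^2*exp(a) - (4*exp(a) + 3)*(exp(2*a) + 3*exp(a) - 10))*exp(a)/(exp(2*a) + 3*exp(a) - 10)^3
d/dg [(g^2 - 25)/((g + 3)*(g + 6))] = (9*g^2 + 86*g + 225)/(g^4 + 18*g^3 + 117*g^2 + 324*g + 324)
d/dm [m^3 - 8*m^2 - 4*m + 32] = 3*m^2 - 16*m - 4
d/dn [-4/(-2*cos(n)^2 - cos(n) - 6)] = 4*(4*cos(n) + 1)*sin(n)/(cos(n) + cos(2*n) + 7)^2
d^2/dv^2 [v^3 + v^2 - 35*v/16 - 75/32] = 6*v + 2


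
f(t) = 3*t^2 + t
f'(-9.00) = -53.00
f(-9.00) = 234.00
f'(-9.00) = -53.00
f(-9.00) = 234.00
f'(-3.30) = -18.80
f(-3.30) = 29.37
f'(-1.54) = -8.24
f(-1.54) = 5.57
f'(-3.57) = -20.42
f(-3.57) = 34.66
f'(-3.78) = -21.68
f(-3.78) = 39.09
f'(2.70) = 17.20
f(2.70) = 24.57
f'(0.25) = 2.50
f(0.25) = 0.44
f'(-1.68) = -9.08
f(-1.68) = 6.79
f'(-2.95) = -16.70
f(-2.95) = 23.16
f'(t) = 6*t + 1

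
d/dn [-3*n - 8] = -3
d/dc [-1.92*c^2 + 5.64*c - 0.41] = 5.64 - 3.84*c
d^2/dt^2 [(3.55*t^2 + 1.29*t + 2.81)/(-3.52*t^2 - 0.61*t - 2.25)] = (-16.722112*t^3 - 40.2061440000001*t^2 + 25.099008*t + 10.016498)/(43.614208*t^6 + 22.674432*t^5 + 87.564576*t^4 + 29.214181*t^3 + 55.971675*t^2 + 9.264375*t + 11.390625)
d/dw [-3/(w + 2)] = 3/(w + 2)^2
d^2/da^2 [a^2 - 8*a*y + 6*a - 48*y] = 2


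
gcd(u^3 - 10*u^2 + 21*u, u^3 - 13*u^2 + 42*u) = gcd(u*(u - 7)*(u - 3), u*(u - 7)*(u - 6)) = u^2 - 7*u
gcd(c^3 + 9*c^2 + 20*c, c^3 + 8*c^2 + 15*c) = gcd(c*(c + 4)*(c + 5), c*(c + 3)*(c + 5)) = c^2 + 5*c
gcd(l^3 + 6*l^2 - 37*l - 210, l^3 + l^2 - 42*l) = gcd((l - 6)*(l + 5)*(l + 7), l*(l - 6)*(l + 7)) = l^2 + l - 42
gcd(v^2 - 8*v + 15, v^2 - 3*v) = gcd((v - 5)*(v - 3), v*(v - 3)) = v - 3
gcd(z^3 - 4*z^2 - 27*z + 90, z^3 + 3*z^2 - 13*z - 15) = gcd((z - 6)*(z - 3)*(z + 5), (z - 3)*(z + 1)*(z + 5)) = z^2 + 2*z - 15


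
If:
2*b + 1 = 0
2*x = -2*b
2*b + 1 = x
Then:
No Solution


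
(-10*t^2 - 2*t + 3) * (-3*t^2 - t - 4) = 30*t^4 + 16*t^3 + 33*t^2 + 5*t - 12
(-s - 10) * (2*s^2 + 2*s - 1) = -2*s^3 - 22*s^2 - 19*s + 10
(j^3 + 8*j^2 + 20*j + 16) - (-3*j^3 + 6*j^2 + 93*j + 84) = 4*j^3 + 2*j^2 - 73*j - 68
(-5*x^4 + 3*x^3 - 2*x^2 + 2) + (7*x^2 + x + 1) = -5*x^4 + 3*x^3 + 5*x^2 + x + 3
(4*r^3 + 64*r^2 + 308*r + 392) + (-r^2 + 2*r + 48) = 4*r^3 + 63*r^2 + 310*r + 440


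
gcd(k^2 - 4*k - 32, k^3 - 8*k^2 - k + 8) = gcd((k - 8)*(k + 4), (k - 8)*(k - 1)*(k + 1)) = k - 8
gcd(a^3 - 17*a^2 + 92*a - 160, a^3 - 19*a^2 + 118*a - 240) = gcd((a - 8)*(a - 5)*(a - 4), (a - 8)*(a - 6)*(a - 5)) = a^2 - 13*a + 40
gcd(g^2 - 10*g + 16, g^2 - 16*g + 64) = g - 8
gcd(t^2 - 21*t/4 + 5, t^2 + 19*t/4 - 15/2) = t - 5/4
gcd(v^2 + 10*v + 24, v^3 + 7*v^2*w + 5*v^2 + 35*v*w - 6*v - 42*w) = v + 6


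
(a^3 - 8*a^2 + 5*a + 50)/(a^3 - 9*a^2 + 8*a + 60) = (a - 5)/(a - 6)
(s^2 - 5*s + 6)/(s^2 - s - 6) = (s - 2)/(s + 2)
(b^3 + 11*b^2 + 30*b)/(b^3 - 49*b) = (b^2 + 11*b + 30)/(b^2 - 49)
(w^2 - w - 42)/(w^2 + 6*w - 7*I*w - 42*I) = (w - 7)/(w - 7*I)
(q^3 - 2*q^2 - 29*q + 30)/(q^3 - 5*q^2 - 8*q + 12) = (q + 5)/(q + 2)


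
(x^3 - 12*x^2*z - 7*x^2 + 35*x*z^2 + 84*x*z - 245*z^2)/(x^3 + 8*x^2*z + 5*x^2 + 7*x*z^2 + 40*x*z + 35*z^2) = (x^3 - 12*x^2*z - 7*x^2 + 35*x*z^2 + 84*x*z - 245*z^2)/(x^3 + 8*x^2*z + 5*x^2 + 7*x*z^2 + 40*x*z + 35*z^2)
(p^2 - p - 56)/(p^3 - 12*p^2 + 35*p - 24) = (p + 7)/(p^2 - 4*p + 3)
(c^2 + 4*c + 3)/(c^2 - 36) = (c^2 + 4*c + 3)/(c^2 - 36)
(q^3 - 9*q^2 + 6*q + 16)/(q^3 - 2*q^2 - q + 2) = (q - 8)/(q - 1)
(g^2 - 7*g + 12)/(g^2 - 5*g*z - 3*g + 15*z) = (4 - g)/(-g + 5*z)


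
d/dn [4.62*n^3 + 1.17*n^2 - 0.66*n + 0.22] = 13.86*n^2 + 2.34*n - 0.66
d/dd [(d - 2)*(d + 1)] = 2*d - 1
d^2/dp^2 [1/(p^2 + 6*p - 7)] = 2*(-p^2 - 6*p + 4*(p + 3)^2 + 7)/(p^2 + 6*p - 7)^3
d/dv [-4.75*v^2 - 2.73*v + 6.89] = -9.5*v - 2.73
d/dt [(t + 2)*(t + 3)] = 2*t + 5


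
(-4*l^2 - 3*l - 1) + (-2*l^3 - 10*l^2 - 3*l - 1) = -2*l^3 - 14*l^2 - 6*l - 2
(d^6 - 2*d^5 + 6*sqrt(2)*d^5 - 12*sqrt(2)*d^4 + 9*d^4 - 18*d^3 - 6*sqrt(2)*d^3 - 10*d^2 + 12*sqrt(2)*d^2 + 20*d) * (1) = d^6 - 2*d^5 + 6*sqrt(2)*d^5 - 12*sqrt(2)*d^4 + 9*d^4 - 18*d^3 - 6*sqrt(2)*d^3 - 10*d^2 + 12*sqrt(2)*d^2 + 20*d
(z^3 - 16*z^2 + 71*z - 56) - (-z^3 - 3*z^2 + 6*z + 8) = 2*z^3 - 13*z^2 + 65*z - 64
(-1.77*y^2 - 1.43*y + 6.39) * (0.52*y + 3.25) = -0.9204*y^3 - 6.4961*y^2 - 1.3247*y + 20.7675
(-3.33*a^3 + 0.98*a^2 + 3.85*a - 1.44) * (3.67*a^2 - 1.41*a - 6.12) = -12.2211*a^5 + 8.2919*a^4 + 33.1273*a^3 - 16.7109*a^2 - 21.5316*a + 8.8128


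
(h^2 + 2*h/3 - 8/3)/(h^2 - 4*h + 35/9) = 3*(3*h^2 + 2*h - 8)/(9*h^2 - 36*h + 35)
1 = 1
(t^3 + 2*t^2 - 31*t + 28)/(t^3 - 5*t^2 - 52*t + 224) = (t - 1)/(t - 8)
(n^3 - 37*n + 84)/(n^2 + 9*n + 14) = (n^2 - 7*n + 12)/(n + 2)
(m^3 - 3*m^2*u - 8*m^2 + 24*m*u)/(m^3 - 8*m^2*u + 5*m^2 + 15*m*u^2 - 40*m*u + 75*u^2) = m*(8 - m)/(-m^2 + 5*m*u - 5*m + 25*u)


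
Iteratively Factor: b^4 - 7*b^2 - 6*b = (b + 1)*(b^3 - b^2 - 6*b) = b*(b + 1)*(b^2 - b - 6) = b*(b - 3)*(b + 1)*(b + 2)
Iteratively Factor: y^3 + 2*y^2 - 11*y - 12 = (y + 1)*(y^2 + y - 12) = (y - 3)*(y + 1)*(y + 4)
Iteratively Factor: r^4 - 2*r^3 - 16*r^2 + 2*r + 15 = (r - 5)*(r^3 + 3*r^2 - r - 3) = (r - 5)*(r + 1)*(r^2 + 2*r - 3) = (r - 5)*(r + 1)*(r + 3)*(r - 1)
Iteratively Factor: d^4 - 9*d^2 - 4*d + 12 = (d - 3)*(d^3 + 3*d^2 - 4) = (d - 3)*(d - 1)*(d^2 + 4*d + 4) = (d - 3)*(d - 1)*(d + 2)*(d + 2)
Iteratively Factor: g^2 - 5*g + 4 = (g - 1)*(g - 4)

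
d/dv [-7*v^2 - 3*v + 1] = -14*v - 3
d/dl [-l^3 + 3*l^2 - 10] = 3*l*(2 - l)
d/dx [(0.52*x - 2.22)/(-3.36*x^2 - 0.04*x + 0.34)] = (1.7472*x^2 - 14.9184*x + 0.088)/(11.2896*x^4 + 0.2688*x^3 - 2.2832*x^2 - 0.0272*x + 0.1156)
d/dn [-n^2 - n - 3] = -2*n - 1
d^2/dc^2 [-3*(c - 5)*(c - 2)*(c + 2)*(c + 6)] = -36*c^2 - 18*c + 204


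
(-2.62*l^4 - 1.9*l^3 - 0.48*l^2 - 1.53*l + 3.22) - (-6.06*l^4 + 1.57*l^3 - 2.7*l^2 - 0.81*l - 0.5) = 3.44*l^4 - 3.47*l^3 + 2.22*l^2 - 0.72*l + 3.72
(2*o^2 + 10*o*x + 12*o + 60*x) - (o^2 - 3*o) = o^2 + 10*o*x + 15*o + 60*x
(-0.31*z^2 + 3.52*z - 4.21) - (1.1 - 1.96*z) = -0.31*z^2 + 5.48*z - 5.31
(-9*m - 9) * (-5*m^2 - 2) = 45*m^3 + 45*m^2 + 18*m + 18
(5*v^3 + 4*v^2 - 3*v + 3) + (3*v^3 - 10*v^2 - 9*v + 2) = 8*v^3 - 6*v^2 - 12*v + 5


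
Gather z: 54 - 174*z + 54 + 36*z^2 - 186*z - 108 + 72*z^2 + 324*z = 108*z^2 - 36*z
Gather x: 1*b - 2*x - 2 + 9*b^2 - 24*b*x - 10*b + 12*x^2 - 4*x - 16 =9*b^2 - 9*b + 12*x^2 + x*(-24*b - 6) - 18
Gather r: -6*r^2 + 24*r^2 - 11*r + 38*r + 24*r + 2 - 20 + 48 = 18*r^2 + 51*r + 30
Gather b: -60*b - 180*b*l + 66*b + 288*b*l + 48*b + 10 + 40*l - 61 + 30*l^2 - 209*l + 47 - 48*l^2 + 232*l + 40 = b*(108*l + 54) - 18*l^2 + 63*l + 36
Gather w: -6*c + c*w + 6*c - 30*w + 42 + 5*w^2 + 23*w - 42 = 5*w^2 + w*(c - 7)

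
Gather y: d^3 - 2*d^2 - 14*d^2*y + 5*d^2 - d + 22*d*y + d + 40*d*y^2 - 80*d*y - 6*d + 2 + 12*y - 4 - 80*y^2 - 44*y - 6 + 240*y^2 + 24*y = d^3 + 3*d^2 - 6*d + y^2*(40*d + 160) + y*(-14*d^2 - 58*d - 8) - 8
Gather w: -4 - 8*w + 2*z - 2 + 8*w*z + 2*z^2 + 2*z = w*(8*z - 8) + 2*z^2 + 4*z - 6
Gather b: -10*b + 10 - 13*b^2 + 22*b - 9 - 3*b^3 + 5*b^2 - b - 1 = -3*b^3 - 8*b^2 + 11*b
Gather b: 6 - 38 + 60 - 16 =12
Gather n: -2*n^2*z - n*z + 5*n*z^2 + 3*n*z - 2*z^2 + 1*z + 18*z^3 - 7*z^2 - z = -2*n^2*z + n*(5*z^2 + 2*z) + 18*z^3 - 9*z^2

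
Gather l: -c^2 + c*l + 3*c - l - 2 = -c^2 + 3*c + l*(c - 1) - 2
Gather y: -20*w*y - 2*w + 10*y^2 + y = -2*w + 10*y^2 + y*(1 - 20*w)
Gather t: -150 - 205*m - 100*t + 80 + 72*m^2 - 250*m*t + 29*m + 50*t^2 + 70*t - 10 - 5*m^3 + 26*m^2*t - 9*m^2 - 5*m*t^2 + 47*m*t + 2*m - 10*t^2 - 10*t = -5*m^3 + 63*m^2 - 174*m + t^2*(40 - 5*m) + t*(26*m^2 - 203*m - 40) - 80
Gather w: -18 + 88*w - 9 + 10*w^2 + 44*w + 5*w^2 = 15*w^2 + 132*w - 27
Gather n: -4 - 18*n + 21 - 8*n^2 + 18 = -8*n^2 - 18*n + 35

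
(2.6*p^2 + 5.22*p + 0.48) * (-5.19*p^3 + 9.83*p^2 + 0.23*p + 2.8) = -13.494*p^5 - 1.5338*p^4 + 49.4194*p^3 + 13.199*p^2 + 14.7264*p + 1.344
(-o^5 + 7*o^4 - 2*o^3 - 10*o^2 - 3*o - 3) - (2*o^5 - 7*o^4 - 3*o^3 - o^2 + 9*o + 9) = -3*o^5 + 14*o^4 + o^3 - 9*o^2 - 12*o - 12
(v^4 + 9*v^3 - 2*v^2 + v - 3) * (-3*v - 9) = -3*v^5 - 36*v^4 - 75*v^3 + 15*v^2 + 27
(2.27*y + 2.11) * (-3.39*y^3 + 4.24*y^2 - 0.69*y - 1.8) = -7.6953*y^4 + 2.4719*y^3 + 7.3801*y^2 - 5.5419*y - 3.798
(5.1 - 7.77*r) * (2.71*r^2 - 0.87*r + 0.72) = -21.0567*r^3 + 20.5809*r^2 - 10.0314*r + 3.672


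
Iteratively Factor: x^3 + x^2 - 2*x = (x - 1)*(x^2 + 2*x) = x*(x - 1)*(x + 2)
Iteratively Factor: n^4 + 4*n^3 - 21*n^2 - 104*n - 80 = (n + 4)*(n^3 - 21*n - 20) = (n - 5)*(n + 4)*(n^2 + 5*n + 4) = (n - 5)*(n + 4)^2*(n + 1)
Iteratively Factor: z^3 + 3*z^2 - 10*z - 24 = (z + 2)*(z^2 + z - 12) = (z + 2)*(z + 4)*(z - 3)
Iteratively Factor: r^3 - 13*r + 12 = (r - 3)*(r^2 + 3*r - 4) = (r - 3)*(r - 1)*(r + 4)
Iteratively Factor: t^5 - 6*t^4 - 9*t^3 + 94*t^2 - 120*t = (t - 3)*(t^4 - 3*t^3 - 18*t^2 + 40*t) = (t - 3)*(t - 2)*(t^3 - t^2 - 20*t) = (t - 5)*(t - 3)*(t - 2)*(t^2 + 4*t) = (t - 5)*(t - 3)*(t - 2)*(t + 4)*(t)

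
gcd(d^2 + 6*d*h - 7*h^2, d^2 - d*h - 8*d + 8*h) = d - h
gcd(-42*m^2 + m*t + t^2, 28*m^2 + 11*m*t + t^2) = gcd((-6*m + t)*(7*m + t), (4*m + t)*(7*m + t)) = 7*m + t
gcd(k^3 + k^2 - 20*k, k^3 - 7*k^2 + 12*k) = k^2 - 4*k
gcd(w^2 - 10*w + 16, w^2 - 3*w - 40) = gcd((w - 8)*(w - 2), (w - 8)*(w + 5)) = w - 8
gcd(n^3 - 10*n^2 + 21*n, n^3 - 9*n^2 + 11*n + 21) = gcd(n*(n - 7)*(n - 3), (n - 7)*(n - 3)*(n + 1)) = n^2 - 10*n + 21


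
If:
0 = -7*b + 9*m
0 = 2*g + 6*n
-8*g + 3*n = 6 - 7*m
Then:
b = 54/49 - 243*n/49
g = -3*n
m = 6/7 - 27*n/7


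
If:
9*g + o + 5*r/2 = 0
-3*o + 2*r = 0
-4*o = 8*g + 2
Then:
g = -19/4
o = 9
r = 27/2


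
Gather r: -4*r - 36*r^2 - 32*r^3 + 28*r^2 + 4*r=-32*r^3 - 8*r^2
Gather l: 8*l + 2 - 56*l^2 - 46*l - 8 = -56*l^2 - 38*l - 6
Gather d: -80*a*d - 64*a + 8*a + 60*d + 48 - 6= -56*a + d*(60 - 80*a) + 42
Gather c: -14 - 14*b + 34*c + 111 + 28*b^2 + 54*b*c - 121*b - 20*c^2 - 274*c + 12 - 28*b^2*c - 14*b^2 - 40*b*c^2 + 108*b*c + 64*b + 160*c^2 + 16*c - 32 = 14*b^2 - 71*b + c^2*(140 - 40*b) + c*(-28*b^2 + 162*b - 224) + 77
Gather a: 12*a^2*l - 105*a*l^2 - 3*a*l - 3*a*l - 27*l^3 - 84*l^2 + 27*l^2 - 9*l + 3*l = 12*a^2*l + a*(-105*l^2 - 6*l) - 27*l^3 - 57*l^2 - 6*l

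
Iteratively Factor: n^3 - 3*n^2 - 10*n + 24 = (n + 3)*(n^2 - 6*n + 8) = (n - 4)*(n + 3)*(n - 2)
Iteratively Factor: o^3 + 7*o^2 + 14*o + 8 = (o + 1)*(o^2 + 6*o + 8) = (o + 1)*(o + 4)*(o + 2)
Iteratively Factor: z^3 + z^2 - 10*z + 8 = (z + 4)*(z^2 - 3*z + 2) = (z - 2)*(z + 4)*(z - 1)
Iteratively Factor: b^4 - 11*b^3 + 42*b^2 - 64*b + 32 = (b - 4)*(b^3 - 7*b^2 + 14*b - 8) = (b - 4)^2*(b^2 - 3*b + 2) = (b - 4)^2*(b - 1)*(b - 2)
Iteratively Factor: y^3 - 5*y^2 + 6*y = (y - 2)*(y^2 - 3*y) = y*(y - 2)*(y - 3)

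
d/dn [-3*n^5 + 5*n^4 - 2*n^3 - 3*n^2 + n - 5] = -15*n^4 + 20*n^3 - 6*n^2 - 6*n + 1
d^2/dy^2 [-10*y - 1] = 0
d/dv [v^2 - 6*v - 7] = 2*v - 6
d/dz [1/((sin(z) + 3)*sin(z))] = -(2*sin(z) + 3)*cos(z)/((sin(z) + 3)^2*sin(z)^2)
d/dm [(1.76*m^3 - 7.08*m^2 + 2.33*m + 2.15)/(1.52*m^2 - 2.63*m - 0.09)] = (2.6752*m^4 - 9.2576*m^3 + 14.6036*m^2 - 5.2616*m + 5.4448)/(2.3104*m^4 - 7.9952*m^3 + 6.6433*m^2 + 0.4734*m + 0.0081)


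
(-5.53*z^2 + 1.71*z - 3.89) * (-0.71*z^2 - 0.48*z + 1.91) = 3.9263*z^4 + 1.4403*z^3 - 8.6212*z^2 + 5.1333*z - 7.4299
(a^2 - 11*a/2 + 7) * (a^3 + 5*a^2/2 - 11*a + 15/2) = a^5 - 3*a^4 - 71*a^3/4 + 171*a^2/2 - 473*a/4 + 105/2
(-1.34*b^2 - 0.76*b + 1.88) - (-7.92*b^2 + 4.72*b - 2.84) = 6.58*b^2 - 5.48*b + 4.72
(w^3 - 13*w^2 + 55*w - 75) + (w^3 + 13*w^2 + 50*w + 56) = 2*w^3 + 105*w - 19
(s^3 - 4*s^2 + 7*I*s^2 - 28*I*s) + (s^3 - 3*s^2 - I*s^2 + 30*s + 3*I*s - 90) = 2*s^3 - 7*s^2 + 6*I*s^2 + 30*s - 25*I*s - 90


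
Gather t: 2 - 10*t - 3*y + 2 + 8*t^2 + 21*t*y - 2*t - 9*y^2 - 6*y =8*t^2 + t*(21*y - 12) - 9*y^2 - 9*y + 4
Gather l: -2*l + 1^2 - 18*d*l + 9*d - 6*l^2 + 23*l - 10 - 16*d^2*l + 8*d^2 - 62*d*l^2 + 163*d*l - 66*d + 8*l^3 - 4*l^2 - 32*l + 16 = 8*d^2 - 57*d + 8*l^3 + l^2*(-62*d - 10) + l*(-16*d^2 + 145*d - 11) + 7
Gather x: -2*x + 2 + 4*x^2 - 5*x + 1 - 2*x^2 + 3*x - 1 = 2*x^2 - 4*x + 2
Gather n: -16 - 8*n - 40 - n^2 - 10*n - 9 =-n^2 - 18*n - 65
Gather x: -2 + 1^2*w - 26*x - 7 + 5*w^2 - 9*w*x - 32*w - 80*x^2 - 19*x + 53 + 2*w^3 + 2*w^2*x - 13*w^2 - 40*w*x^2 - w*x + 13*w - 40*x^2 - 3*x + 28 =2*w^3 - 8*w^2 - 18*w + x^2*(-40*w - 120) + x*(2*w^2 - 10*w - 48) + 72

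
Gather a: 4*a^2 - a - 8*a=4*a^2 - 9*a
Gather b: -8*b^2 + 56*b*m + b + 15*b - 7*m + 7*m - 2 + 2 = -8*b^2 + b*(56*m + 16)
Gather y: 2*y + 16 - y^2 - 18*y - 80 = -y^2 - 16*y - 64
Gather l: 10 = 10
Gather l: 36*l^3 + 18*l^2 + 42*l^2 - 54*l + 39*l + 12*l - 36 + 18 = 36*l^3 + 60*l^2 - 3*l - 18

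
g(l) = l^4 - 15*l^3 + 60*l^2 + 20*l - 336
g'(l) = 4*l^3 - 45*l^2 + 120*l + 20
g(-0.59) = -323.71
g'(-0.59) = -67.29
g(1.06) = -263.99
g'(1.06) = 101.40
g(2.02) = -157.76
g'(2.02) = 111.75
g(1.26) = -243.03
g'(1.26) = 107.76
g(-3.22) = 830.00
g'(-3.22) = -966.52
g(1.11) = -258.87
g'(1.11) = 103.23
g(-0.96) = -285.78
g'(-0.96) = -140.21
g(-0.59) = -323.71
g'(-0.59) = -67.29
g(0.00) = -336.00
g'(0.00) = 20.00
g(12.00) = 3360.00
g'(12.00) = 1892.00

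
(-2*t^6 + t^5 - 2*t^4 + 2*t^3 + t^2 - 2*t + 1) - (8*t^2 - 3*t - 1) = -2*t^6 + t^5 - 2*t^4 + 2*t^3 - 7*t^2 + t + 2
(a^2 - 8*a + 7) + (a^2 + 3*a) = 2*a^2 - 5*a + 7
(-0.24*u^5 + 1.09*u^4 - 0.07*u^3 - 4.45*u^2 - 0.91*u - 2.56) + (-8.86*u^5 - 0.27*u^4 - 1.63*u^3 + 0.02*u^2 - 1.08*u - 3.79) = -9.1*u^5 + 0.82*u^4 - 1.7*u^3 - 4.43*u^2 - 1.99*u - 6.35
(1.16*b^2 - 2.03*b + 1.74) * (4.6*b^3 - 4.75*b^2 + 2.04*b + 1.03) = 5.336*b^5 - 14.848*b^4 + 20.0129*b^3 - 11.2114*b^2 + 1.4587*b + 1.7922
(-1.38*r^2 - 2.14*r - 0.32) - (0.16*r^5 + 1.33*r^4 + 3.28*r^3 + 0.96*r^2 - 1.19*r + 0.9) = -0.16*r^5 - 1.33*r^4 - 3.28*r^3 - 2.34*r^2 - 0.95*r - 1.22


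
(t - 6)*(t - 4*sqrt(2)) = t^2 - 6*t - 4*sqrt(2)*t + 24*sqrt(2)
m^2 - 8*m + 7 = (m - 7)*(m - 1)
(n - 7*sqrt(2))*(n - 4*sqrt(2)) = n^2 - 11*sqrt(2)*n + 56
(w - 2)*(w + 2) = w^2 - 4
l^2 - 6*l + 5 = (l - 5)*(l - 1)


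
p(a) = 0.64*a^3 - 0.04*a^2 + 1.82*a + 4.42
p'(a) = 1.92*a^2 - 0.08*a + 1.82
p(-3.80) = -38.19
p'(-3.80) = 29.85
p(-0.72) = 2.85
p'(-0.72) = 2.87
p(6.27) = 172.01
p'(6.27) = 76.80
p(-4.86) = -78.84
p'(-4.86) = 47.56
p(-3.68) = -34.71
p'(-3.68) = 28.12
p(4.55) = 72.16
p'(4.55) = 41.20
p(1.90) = 12.12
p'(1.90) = 8.60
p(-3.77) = -37.30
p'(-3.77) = 29.41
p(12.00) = 1126.42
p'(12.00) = 277.34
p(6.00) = 152.14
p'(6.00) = 70.46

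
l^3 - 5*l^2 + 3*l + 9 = (l - 3)^2*(l + 1)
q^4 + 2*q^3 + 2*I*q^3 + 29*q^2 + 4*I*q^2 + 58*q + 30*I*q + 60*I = (q + 2)*(q - 5*I)*(q + I)*(q + 6*I)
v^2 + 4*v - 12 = (v - 2)*(v + 6)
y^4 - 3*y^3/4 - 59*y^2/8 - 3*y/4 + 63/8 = (y - 3)*(y - 1)*(y + 3/2)*(y + 7/4)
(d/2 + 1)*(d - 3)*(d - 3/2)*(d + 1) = d^4/2 - 3*d^3/4 - 7*d^2/2 + 9*d/4 + 9/2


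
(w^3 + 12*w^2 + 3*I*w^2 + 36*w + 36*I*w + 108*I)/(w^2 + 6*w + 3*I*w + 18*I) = w + 6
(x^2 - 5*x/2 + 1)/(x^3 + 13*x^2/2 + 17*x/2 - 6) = (x - 2)/(x^2 + 7*x + 12)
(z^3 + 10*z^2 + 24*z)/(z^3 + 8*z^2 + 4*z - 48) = z/(z - 2)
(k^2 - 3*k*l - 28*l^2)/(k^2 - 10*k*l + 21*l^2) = (k + 4*l)/(k - 3*l)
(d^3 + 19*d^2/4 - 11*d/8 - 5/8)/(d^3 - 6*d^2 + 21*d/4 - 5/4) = (4*d^2 + 21*d + 5)/(2*(2*d^2 - 11*d + 5))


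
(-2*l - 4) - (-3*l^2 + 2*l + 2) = 3*l^2 - 4*l - 6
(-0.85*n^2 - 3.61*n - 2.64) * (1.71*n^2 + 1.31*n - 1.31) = -1.4535*n^4 - 7.2866*n^3 - 8.13*n^2 + 1.2707*n + 3.4584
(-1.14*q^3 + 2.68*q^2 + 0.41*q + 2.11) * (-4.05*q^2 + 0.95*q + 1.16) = 4.617*q^5 - 11.937*q^4 - 0.4369*q^3 - 5.0472*q^2 + 2.4801*q + 2.4476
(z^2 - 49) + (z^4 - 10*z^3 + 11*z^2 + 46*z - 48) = z^4 - 10*z^3 + 12*z^2 + 46*z - 97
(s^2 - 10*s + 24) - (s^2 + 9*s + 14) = 10 - 19*s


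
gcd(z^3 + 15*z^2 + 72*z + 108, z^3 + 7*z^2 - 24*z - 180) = z^2 + 12*z + 36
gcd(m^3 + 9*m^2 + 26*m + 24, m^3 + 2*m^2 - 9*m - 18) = m^2 + 5*m + 6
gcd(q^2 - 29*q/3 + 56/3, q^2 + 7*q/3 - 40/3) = q - 8/3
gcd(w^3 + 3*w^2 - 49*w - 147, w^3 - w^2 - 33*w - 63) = w^2 - 4*w - 21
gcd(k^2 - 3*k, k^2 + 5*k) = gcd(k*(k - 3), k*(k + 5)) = k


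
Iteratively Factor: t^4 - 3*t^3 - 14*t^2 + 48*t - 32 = (t - 2)*(t^3 - t^2 - 16*t + 16) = (t - 4)*(t - 2)*(t^2 + 3*t - 4) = (t - 4)*(t - 2)*(t - 1)*(t + 4)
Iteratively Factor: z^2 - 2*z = (z)*(z - 2)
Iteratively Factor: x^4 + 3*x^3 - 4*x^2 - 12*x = (x)*(x^3 + 3*x^2 - 4*x - 12) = x*(x + 2)*(x^2 + x - 6) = x*(x + 2)*(x + 3)*(x - 2)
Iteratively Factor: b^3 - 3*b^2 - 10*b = (b + 2)*(b^2 - 5*b) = (b - 5)*(b + 2)*(b)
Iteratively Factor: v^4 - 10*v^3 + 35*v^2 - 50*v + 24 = (v - 1)*(v^3 - 9*v^2 + 26*v - 24) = (v - 2)*(v - 1)*(v^2 - 7*v + 12) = (v - 4)*(v - 2)*(v - 1)*(v - 3)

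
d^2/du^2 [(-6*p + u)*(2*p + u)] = 2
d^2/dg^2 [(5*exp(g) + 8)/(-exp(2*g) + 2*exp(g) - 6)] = (-5*exp(4*g) - 42*exp(3*g) + 228*exp(2*g) + 100*exp(g) - 276)*exp(g)/(exp(6*g) - 6*exp(5*g) + 30*exp(4*g) - 80*exp(3*g) + 180*exp(2*g) - 216*exp(g) + 216)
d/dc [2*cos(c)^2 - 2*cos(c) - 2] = 2*sin(c) - 2*sin(2*c)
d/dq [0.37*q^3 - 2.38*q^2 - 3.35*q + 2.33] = 1.11*q^2 - 4.76*q - 3.35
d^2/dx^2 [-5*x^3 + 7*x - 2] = -30*x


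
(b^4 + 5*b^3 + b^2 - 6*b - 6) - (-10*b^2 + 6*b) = b^4 + 5*b^3 + 11*b^2 - 12*b - 6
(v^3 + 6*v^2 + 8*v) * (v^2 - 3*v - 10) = v^5 + 3*v^4 - 20*v^3 - 84*v^2 - 80*v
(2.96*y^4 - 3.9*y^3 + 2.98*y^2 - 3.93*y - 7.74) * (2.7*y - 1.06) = 7.992*y^5 - 13.6676*y^4 + 12.18*y^3 - 13.7698*y^2 - 16.7322*y + 8.2044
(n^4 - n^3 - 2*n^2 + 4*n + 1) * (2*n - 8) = 2*n^5 - 10*n^4 + 4*n^3 + 24*n^2 - 30*n - 8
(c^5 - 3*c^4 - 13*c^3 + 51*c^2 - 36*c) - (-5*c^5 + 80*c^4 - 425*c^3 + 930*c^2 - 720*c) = 6*c^5 - 83*c^4 + 412*c^3 - 879*c^2 + 684*c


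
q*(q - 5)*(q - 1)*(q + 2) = q^4 - 4*q^3 - 7*q^2 + 10*q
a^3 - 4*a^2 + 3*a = a*(a - 3)*(a - 1)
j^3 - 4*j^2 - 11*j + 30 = (j - 5)*(j - 2)*(j + 3)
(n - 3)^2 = n^2 - 6*n + 9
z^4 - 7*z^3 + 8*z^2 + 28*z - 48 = (z - 4)*(z - 3)*(z - 2)*(z + 2)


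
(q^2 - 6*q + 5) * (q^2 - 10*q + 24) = q^4 - 16*q^3 + 89*q^2 - 194*q + 120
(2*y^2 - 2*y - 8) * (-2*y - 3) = -4*y^3 - 2*y^2 + 22*y + 24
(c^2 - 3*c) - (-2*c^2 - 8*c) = 3*c^2 + 5*c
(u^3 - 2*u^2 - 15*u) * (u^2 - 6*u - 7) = u^5 - 8*u^4 - 10*u^3 + 104*u^2 + 105*u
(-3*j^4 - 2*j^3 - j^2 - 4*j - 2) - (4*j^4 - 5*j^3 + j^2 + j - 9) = -7*j^4 + 3*j^3 - 2*j^2 - 5*j + 7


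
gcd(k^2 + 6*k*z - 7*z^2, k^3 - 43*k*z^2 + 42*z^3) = -k^2 - 6*k*z + 7*z^2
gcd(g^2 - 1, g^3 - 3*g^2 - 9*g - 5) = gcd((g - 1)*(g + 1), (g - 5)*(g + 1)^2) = g + 1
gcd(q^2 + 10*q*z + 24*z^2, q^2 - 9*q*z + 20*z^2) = 1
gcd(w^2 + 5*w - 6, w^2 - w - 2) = 1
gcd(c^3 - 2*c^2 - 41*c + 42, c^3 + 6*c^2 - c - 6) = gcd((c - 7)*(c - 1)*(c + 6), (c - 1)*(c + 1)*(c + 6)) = c^2 + 5*c - 6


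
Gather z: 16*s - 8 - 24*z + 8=16*s - 24*z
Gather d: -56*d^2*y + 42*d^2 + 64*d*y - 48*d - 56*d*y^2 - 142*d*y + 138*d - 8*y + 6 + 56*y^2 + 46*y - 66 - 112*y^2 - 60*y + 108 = d^2*(42 - 56*y) + d*(-56*y^2 - 78*y + 90) - 56*y^2 - 22*y + 48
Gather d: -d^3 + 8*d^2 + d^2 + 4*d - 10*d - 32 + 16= -d^3 + 9*d^2 - 6*d - 16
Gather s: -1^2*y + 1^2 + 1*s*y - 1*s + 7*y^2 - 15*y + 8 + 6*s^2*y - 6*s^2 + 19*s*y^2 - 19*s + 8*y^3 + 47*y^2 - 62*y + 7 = s^2*(6*y - 6) + s*(19*y^2 + y - 20) + 8*y^3 + 54*y^2 - 78*y + 16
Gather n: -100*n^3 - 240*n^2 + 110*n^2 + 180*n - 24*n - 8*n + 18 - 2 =-100*n^3 - 130*n^2 + 148*n + 16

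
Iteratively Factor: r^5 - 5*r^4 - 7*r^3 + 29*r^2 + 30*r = (r + 1)*(r^4 - 6*r^3 - r^2 + 30*r) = (r - 5)*(r + 1)*(r^3 - r^2 - 6*r) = r*(r - 5)*(r + 1)*(r^2 - r - 6) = r*(r - 5)*(r + 1)*(r + 2)*(r - 3)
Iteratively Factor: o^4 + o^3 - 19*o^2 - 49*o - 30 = (o + 3)*(o^3 - 2*o^2 - 13*o - 10) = (o - 5)*(o + 3)*(o^2 + 3*o + 2) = (o - 5)*(o + 2)*(o + 3)*(o + 1)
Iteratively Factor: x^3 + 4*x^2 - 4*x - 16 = (x + 4)*(x^2 - 4) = (x - 2)*(x + 4)*(x + 2)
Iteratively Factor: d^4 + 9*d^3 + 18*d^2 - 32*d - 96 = (d + 4)*(d^3 + 5*d^2 - 2*d - 24) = (d - 2)*(d + 4)*(d^2 + 7*d + 12) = (d - 2)*(d + 3)*(d + 4)*(d + 4)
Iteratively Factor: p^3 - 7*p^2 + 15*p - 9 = (p - 1)*(p^2 - 6*p + 9) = (p - 3)*(p - 1)*(p - 3)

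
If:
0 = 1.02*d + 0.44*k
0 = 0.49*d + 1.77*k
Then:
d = 0.00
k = 0.00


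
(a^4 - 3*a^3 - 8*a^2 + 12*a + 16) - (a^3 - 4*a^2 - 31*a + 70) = a^4 - 4*a^3 - 4*a^2 + 43*a - 54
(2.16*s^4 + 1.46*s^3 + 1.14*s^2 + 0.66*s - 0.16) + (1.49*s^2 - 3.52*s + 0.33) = 2.16*s^4 + 1.46*s^3 + 2.63*s^2 - 2.86*s + 0.17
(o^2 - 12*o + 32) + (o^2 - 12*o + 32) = 2*o^2 - 24*o + 64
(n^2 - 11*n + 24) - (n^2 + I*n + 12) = -11*n - I*n + 12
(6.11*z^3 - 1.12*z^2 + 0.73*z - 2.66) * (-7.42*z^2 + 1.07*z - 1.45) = -45.3362*z^5 + 14.8481*z^4 - 15.4745*z^3 + 22.1423*z^2 - 3.9047*z + 3.857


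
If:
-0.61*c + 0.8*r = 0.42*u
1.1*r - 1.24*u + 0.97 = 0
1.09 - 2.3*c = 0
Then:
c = 0.47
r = 1.45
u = 2.06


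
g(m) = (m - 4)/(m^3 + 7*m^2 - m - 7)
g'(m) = (m - 4)*(-3*m^2 - 14*m + 1)/(m^3 + 7*m^2 - m - 7)^2 + 1/(m^3 + 7*m^2 - m - 7)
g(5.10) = 0.00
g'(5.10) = 0.00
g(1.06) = -2.95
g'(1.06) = 51.99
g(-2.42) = -0.29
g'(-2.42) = -0.18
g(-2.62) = -0.26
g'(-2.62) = -0.13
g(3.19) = -0.01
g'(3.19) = 0.02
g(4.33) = 0.00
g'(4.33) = 0.00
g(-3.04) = -0.22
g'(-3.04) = -0.07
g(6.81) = 0.00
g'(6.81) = -0.00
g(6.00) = 0.00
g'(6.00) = 0.00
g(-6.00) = -0.29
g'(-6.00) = 0.22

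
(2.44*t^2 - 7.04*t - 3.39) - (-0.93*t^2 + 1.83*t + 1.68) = 3.37*t^2 - 8.87*t - 5.07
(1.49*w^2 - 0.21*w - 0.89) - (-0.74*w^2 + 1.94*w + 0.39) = 2.23*w^2 - 2.15*w - 1.28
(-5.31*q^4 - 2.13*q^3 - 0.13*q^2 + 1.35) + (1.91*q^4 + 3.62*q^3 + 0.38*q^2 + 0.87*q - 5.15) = -3.4*q^4 + 1.49*q^3 + 0.25*q^2 + 0.87*q - 3.8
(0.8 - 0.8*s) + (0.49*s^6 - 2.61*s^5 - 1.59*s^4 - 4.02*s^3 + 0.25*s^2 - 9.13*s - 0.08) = 0.49*s^6 - 2.61*s^5 - 1.59*s^4 - 4.02*s^3 + 0.25*s^2 - 9.93*s + 0.72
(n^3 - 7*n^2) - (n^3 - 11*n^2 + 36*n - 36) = 4*n^2 - 36*n + 36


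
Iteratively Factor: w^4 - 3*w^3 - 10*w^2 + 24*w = (w - 2)*(w^3 - w^2 - 12*w) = (w - 2)*(w + 3)*(w^2 - 4*w) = (w - 4)*(w - 2)*(w + 3)*(w)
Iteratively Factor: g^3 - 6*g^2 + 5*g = (g - 5)*(g^2 - g) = g*(g - 5)*(g - 1)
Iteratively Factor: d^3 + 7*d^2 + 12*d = (d + 3)*(d^2 + 4*d) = d*(d + 3)*(d + 4)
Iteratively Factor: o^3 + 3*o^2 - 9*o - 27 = (o + 3)*(o^2 - 9) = (o - 3)*(o + 3)*(o + 3)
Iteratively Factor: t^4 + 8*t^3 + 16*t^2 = (t + 4)*(t^3 + 4*t^2) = (t + 4)^2*(t^2) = t*(t + 4)^2*(t)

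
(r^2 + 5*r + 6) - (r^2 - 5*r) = 10*r + 6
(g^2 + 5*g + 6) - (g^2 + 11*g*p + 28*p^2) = -11*g*p + 5*g - 28*p^2 + 6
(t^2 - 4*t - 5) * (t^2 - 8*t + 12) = t^4 - 12*t^3 + 39*t^2 - 8*t - 60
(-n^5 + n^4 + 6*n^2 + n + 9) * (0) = 0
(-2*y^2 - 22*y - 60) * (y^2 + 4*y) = -2*y^4 - 30*y^3 - 148*y^2 - 240*y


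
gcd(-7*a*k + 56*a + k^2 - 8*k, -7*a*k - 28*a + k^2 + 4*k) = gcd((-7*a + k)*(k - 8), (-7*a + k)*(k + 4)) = 7*a - k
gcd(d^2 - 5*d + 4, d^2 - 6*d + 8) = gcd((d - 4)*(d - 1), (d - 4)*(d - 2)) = d - 4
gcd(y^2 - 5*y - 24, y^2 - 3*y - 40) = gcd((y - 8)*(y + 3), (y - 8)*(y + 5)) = y - 8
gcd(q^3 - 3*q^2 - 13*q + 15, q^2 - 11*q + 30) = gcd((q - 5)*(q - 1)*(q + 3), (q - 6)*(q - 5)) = q - 5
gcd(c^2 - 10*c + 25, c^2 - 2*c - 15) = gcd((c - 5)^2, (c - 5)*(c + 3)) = c - 5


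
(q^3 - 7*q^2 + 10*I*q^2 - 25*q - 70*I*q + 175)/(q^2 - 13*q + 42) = (q^2 + 10*I*q - 25)/(q - 6)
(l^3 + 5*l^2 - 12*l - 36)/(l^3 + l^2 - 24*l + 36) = (l + 2)/(l - 2)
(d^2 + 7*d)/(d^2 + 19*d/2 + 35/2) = 2*d/(2*d + 5)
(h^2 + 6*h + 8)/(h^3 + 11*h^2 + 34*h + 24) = (h + 2)/(h^2 + 7*h + 6)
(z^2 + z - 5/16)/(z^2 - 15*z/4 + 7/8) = (4*z + 5)/(2*(2*z - 7))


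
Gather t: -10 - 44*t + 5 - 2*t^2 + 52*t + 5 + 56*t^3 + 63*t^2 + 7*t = 56*t^3 + 61*t^2 + 15*t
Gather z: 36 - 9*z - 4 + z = 32 - 8*z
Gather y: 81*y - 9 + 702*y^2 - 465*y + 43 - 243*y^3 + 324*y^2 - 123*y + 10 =-243*y^3 + 1026*y^2 - 507*y + 44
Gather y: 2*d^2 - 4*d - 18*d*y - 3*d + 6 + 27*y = 2*d^2 - 7*d + y*(27 - 18*d) + 6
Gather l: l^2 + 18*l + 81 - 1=l^2 + 18*l + 80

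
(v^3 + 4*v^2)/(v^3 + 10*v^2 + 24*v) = v/(v + 6)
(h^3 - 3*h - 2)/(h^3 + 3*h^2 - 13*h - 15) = (h^2 - h - 2)/(h^2 + 2*h - 15)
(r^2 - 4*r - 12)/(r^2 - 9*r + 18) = (r + 2)/(r - 3)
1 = 1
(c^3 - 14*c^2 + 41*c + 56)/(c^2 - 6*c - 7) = c - 8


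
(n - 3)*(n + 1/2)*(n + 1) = n^3 - 3*n^2/2 - 4*n - 3/2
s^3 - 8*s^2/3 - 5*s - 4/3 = (s - 4)*(s + 1/3)*(s + 1)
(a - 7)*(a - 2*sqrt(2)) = a^2 - 7*a - 2*sqrt(2)*a + 14*sqrt(2)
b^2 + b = b*(b + 1)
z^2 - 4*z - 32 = (z - 8)*(z + 4)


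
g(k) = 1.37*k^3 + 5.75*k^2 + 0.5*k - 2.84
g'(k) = 4.11*k^2 + 11.5*k + 0.5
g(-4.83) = -25.48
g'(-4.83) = 40.84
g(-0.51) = -1.78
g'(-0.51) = -4.30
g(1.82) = 25.38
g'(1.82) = 35.04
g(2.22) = 41.60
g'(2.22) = 46.29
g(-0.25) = -2.63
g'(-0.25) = -2.12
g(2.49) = 55.21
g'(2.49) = 54.62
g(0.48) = -1.12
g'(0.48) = 6.97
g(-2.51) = 10.47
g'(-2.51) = -2.47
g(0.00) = -2.84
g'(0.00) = 0.50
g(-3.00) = 10.42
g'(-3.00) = 2.99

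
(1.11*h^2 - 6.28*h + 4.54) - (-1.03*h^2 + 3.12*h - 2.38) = 2.14*h^2 - 9.4*h + 6.92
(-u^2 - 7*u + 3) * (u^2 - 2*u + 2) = -u^4 - 5*u^3 + 15*u^2 - 20*u + 6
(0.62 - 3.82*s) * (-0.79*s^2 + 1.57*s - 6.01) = 3.0178*s^3 - 6.4872*s^2 + 23.9316*s - 3.7262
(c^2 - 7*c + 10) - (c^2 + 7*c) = 10 - 14*c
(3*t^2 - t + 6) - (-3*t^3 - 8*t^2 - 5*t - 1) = 3*t^3 + 11*t^2 + 4*t + 7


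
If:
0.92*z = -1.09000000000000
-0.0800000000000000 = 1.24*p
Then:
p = -0.06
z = -1.18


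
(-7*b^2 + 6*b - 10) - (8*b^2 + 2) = -15*b^2 + 6*b - 12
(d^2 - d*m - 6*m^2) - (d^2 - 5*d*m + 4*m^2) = 4*d*m - 10*m^2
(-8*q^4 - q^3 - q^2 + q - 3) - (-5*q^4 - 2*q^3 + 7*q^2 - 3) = -3*q^4 + q^3 - 8*q^2 + q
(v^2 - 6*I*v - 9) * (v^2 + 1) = v^4 - 6*I*v^3 - 8*v^2 - 6*I*v - 9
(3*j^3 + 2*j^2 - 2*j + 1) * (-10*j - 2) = -30*j^4 - 26*j^3 + 16*j^2 - 6*j - 2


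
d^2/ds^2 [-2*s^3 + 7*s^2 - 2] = 14 - 12*s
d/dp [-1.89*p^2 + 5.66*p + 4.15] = 5.66 - 3.78*p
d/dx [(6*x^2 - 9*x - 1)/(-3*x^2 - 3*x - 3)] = (-15*x^2 - 14*x + 8)/(3*(x^4 + 2*x^3 + 3*x^2 + 2*x + 1))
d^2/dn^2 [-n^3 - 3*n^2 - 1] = -6*n - 6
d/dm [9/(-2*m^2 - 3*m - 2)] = 9*(4*m + 3)/(2*m^2 + 3*m + 2)^2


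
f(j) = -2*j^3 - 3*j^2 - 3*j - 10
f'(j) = -6*j^2 - 6*j - 3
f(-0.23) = -9.44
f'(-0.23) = -1.94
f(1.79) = -36.45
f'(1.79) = -32.96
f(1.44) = -26.51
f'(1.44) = -24.08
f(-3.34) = 41.07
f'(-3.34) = -49.89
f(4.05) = -204.22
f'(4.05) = -125.72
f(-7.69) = 745.17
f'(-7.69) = -311.68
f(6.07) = -586.04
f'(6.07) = -260.49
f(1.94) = -41.71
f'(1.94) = -37.22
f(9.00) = -1738.00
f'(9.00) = -543.00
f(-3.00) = 26.00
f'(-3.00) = -39.00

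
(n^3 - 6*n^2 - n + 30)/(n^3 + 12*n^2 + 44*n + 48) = (n^2 - 8*n + 15)/(n^2 + 10*n + 24)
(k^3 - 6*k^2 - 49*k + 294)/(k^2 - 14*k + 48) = (k^2 - 49)/(k - 8)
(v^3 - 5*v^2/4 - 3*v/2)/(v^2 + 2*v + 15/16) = 4*v*(v - 2)/(4*v + 5)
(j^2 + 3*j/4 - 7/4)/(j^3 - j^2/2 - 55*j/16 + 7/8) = 4*(j - 1)/(4*j^2 - 9*j + 2)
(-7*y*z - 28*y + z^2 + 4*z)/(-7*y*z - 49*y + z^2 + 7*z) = (z + 4)/(z + 7)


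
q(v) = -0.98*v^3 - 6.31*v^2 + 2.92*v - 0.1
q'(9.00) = -348.80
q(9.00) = -1199.35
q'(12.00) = -571.88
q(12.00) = -2567.14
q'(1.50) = -22.62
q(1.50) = -13.22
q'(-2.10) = 16.46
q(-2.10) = -24.98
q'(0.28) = -0.84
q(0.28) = 0.20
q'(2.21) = -39.33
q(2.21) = -35.04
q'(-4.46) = 0.72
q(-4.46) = -51.70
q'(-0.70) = 10.31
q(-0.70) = -4.90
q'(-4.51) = 0.04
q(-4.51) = -51.72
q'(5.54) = -157.23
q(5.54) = -344.22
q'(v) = -2.94*v^2 - 12.62*v + 2.92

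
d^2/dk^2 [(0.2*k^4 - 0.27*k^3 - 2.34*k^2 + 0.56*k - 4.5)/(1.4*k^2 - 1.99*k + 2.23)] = (0.784000000000001*k^6 - 3.3432*k^5 + 8.49852000000001*k^4 - 25.496494*k^3 + 10.036914*k^2 + 56.675982*k - 25.845848)/(2.744*k^6 - 11.7012*k^5 + 29.74482*k^4 - 45.157279*k^3 + 47.379249*k^2 - 29.688213*k + 11.089567)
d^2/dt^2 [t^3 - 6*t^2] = 6*t - 12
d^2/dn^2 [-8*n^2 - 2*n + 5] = -16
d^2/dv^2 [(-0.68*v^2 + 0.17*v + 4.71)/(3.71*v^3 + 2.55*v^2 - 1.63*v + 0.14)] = (-18.719176*v^6 + 14.039382*v^5 + 762.923658*v^4 + 716.50206*v^3 + 13.2609360000001*v^2 - 132.505074*v + 21.71599)/(51.064811*v^9 + 105.295365*v^8 + 5.06637600000002*v^7 - 70.161393*v^6 + 5.720892*v^5 + 17.976603*v^4 - 7.604059*v^3 + 1.265838*v^2 - 0.095844*v + 0.002744)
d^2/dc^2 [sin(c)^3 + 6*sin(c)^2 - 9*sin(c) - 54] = -9*sin(c)^3 - 24*sin(c)^2 + 15*sin(c) + 12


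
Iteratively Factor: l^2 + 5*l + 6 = (l + 3)*(l + 2)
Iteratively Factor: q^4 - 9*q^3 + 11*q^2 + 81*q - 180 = (q + 3)*(q^3 - 12*q^2 + 47*q - 60) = (q - 4)*(q + 3)*(q^2 - 8*q + 15) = (q - 5)*(q - 4)*(q + 3)*(q - 3)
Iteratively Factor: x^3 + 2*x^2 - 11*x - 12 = (x + 1)*(x^2 + x - 12) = (x + 1)*(x + 4)*(x - 3)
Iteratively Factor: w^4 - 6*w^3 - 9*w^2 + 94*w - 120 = (w - 2)*(w^3 - 4*w^2 - 17*w + 60) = (w - 3)*(w - 2)*(w^2 - w - 20) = (w - 5)*(w - 3)*(w - 2)*(w + 4)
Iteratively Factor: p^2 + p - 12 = (p - 3)*(p + 4)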